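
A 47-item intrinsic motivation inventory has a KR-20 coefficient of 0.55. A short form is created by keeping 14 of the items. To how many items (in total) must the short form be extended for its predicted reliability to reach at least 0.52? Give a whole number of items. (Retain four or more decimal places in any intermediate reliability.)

42

First, r for the 14-item form: n = 14/47 = 0.2979, so r_14 = 0.2979·0.55/(1 + (0.2979 − 1)·0.55) = 0.2669
Length factor from the short form to reach 0.52: n' = 0.52(1 − 0.2669) / [0.2669(1 − 0.52)] ≈ 2.9756
Total items = 2.9756 × 14 = 41.66, rounded up to 42.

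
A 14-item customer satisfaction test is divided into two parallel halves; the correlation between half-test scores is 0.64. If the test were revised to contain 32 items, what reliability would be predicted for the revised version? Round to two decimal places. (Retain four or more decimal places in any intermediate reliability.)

Full-test reliability from the split-half r: r_full = 2(0.64)/(1 + 0.64) = 0.7805
Length factor from 14 to 32 items: n = 32/14 = 2.2857
r_new = n·r_full / (1 + (n − 1)·r_full) = 1.7840 / 2.0035 ≈ 0.8904

0.89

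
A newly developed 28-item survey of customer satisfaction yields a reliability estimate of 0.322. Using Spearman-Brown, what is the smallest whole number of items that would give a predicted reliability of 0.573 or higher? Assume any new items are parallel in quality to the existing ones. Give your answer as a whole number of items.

n = [0.573 × 0.678] / [0.322 × 0.427]
n = 0.388494 / 0.137494 ≈ 2.8255
2.8255 × 28 = 79.11 → 80 items

80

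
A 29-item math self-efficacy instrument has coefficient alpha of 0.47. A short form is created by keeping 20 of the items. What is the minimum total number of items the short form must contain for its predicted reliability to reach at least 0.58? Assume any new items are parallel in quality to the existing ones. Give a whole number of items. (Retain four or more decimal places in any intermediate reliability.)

Short-form reliability: n = 20/29 = 0.6897; r_20 = n·r/(1+(n−1)r) ≈ 0.3795
Then solve for n' with r_old = 0.3795, r_target = 0.58: n' = 0.58(1 − 0.3795)/[0.3795(1 − 0.58)] = 2.2579
Total items = 2.2579 × 20 = 45.16, rounded up to 46.

46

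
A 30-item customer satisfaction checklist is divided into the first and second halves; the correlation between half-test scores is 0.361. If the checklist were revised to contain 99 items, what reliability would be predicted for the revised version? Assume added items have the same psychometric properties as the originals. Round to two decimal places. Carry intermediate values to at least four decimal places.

Spearman-Brown correction (n = 2): r_full = 2·0.361/(1 + 0.361) = 0.5305
Length factor from 30 to 99 items: n = 99/30 = 3.3000
r_new = n·r_full / (1 + (n − 1)·r_full) = 1.7506 / 2.2201 ≈ 0.7885

0.79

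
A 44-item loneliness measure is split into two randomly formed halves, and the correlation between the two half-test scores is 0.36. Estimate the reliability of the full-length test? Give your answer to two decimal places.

r_full = 2r_hh / (1 + r_hh) = 2 × 0.36 / (1 + 0.36)
       = 0.7200 / 1.3600 = 0.5294

0.53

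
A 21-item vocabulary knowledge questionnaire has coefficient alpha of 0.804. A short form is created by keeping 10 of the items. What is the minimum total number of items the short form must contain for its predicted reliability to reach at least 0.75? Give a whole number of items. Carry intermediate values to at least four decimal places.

16

Short-form reliability: n = 10/21 = 0.4762; r_10 = n·r/(1+(n−1)r) ≈ 0.6614
Length factor from the short form to reach 0.75: n' = 0.75(1 − 0.6614) / [0.6614(1 − 0.75)] ≈ 1.5358
Total items = 1.5358 × 10 = 15.36, rounded up to 16.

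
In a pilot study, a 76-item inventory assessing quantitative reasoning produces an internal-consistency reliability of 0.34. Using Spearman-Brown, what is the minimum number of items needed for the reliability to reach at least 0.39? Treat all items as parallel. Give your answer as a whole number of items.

Invert Spearman-Brown to solve for n:
n = r*(1 − r) / [ r (1 − r*) ]
n = 0.39(1 − 0.34) / [0.34(1 − 0.39)]
n = 0.2574 / 0.2074 ≈ 1.2411
Items needed = n × 76 = 1.2411 × 76 ≈ 94.32 → round up to 95

95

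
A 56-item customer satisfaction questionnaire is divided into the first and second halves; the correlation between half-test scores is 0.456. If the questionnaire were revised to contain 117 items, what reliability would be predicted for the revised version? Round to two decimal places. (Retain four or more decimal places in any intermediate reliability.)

0.78

Full-test reliability from the split-half r: r_full = 2(0.456)/(1 + 0.456) = 0.6264
Length factor from 56 to 117 items: n = 117/56 = 2.0893
r_new = n·r_full / (1 + (n − 1)·r_full) = 1.3087 / 1.6823 ≈ 0.7779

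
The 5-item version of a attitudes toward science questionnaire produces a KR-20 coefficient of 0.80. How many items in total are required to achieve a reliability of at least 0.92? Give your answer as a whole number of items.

n = [0.92 × 0.20] / [0.80 × 0.08]
  = 0.1840 / 0.0640 = 2.8750
Items needed = n × 5 = 2.8750 × 5 ≈ 14.38 → round up to 15

15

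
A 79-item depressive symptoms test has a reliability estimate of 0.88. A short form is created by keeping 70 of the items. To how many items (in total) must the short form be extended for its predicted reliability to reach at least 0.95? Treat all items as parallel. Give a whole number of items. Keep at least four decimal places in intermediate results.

Short-form reliability: n = 70/79 = 0.8861; r_70 = n·r/(1+(n−1)r) ≈ 0.8666
Then solve for n' with r_old = 0.8666, r_target = 0.95: n' = 0.95(1 − 0.8666)/[0.8666(1 − 0.95)] = 2.9248
Items = 2.9248 × 70 ≈ 204.74 → 205

205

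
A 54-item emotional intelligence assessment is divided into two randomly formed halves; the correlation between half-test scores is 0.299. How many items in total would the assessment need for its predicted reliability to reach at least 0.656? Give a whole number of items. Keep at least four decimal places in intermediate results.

121

Corrected full-test reliability: r_full = 2 × 0.299 / (1 + 0.299) ≈ 0.4604
n = r_tgt(1 − r_full) / [r_full(1 − r_tgt)] = 0.656 × 0.5396 / (0.4604 × 0.344) ≈ 2.2350
Items = 2.2350 × 54 ≈ 120.69 → 121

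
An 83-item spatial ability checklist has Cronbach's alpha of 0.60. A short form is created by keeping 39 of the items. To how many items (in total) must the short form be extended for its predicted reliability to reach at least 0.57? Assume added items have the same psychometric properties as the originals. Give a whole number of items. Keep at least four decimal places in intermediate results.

Short-form reliability: n = 39/83 = 0.4699; r_39 = n·r/(1+(n−1)r) ≈ 0.4134
Length factor from the short form to reach 0.57: n' = 0.57(1 − 0.4134) / [0.4134(1 − 0.57)] ≈ 1.8810
Items = 1.8810 × 39 ≈ 73.36 → 74

74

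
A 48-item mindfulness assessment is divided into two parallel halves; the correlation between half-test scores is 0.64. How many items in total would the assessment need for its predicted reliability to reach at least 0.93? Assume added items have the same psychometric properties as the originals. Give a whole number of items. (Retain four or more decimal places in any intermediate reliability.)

Corrected full-test reliability: r_full = 2 × 0.64 / (1 + 0.64) ≈ 0.7805
n = r_tgt(1 − r_full) / [r_full(1 − r_tgt)] = 0.93 × 0.2195 / (0.7805 × 0.07) ≈ 3.7363
Items = 3.7363 × 48 ≈ 179.34 → 180

180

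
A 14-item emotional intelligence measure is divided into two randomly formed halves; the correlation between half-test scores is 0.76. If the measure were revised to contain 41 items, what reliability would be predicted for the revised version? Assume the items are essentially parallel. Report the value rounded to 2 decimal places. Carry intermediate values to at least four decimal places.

Spearman-Brown correction (n = 2): r_full = 2·0.76/(1 + 0.76) = 0.8636
Length factor from 14 to 41 items: n = 41/14 = 2.9286
r_new = n·r_full / (1 + (n − 1)·r_full) = 2.5291 / 2.6655 ≈ 0.9488

0.95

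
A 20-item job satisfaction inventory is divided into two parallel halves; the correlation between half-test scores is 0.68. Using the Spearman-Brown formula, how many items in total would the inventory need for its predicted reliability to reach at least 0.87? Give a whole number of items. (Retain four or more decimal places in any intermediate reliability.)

32

r_full = 2(0.68)/(1 + 0.68) = 0.8095
Solve Spearman-Brown for n: n = 0.87(1 − 0.8095) / [0.8095(1 − 0.87)] = 1.5749
Items = 1.5749 × 20 ≈ 31.50 → 32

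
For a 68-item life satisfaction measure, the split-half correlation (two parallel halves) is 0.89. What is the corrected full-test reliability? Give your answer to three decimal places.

Each half is half the length of the full test, so the full test is n = 2 times a half.
r_full = 2r_hh / (1 + r_hh) = 2 × 0.89 / (1 + 0.89)
r_full = 1.7800 / 1.8900 ≈ 0.9418

0.942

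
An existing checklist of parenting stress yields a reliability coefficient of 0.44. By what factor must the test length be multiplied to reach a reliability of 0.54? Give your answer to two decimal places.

1.49

Rearranging the Spearman-Brown formula for n,
n = r*(1 − r) / [ r (1 − r*) ]
n = [0.54 × 0.56] / [0.44 × 0.46]
n = 0.3024 / 0.2024 ≈ 1.4941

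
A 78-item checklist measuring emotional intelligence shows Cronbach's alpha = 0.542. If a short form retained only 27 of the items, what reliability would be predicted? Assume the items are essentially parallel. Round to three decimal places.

Length ratio n = 27/78 = 0.3462
r_new = (0.3462 × 0.542) / (1 + (0.3462 − 1) × 0.542)
r_new = 0.1876 / 0.6456 ≈ 0.2906

0.291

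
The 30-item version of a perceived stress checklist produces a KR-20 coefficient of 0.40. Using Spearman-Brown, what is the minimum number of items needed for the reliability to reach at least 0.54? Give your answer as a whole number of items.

53

n = 0.54 × (1 − 0.40) / [ 0.40 × (1 − 0.54) ]
n = 0.3240 / 0.1840 ≈ 1.7609
1.7609 × 30 = 52.83 → 53 items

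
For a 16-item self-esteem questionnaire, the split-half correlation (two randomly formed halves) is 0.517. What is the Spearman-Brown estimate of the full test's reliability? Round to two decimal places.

0.68

r_full = 2r_hh / (1 + r_hh) = 2 × 0.517 / (1 + 0.517)
r_full = 1.0340 / 1.5170 ≈ 0.6816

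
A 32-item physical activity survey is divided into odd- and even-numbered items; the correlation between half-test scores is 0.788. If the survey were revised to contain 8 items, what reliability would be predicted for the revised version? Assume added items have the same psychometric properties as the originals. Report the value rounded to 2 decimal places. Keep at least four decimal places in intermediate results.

First correct the split-half correlation to full-test reliability: r_full = 2 × 0.788 / (1 + 0.788) ≈ 0.8814
Length factor from 32 to 8 items: n = 8/32 = 0.2500
r_new = n·r_full / (1 + (n − 1)·r_full) = 0.2203 / 0.3390 ≈ 0.6499

0.65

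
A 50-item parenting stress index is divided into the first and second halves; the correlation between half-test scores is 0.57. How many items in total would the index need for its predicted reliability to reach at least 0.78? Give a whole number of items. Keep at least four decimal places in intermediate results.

67

Corrected full-test reliability: r_full = 2 × 0.57 / (1 + 0.57) ≈ 0.7261
n = r_tgt(1 − r_full) / [r_full(1 − r_tgt)] = 0.78 × 0.2739 / (0.7261 × 0.22) ≈ 1.3374
Required items = 1.3374 × 50 = 66.87, so 67 items.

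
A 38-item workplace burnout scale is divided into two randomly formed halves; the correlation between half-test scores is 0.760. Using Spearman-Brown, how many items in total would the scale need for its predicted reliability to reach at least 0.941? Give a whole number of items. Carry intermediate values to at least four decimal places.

r_full = 2(0.760)/(1 + 0.760) = 0.8636
Solve Spearman-Brown for n: n = 0.941(1 − 0.8636) / [0.8636(1 − 0.941)] = 2.5191
Items = 2.5191 × 38 ≈ 95.73 → 96

96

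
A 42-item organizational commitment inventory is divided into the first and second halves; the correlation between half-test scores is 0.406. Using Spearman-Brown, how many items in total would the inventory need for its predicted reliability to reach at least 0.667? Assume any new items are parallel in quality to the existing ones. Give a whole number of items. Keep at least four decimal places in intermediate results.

r_full = 2(0.406)/(1 + 0.406) = 0.5775
Solve Spearman-Brown for n: n = 0.667(1 − 0.5775) / [0.5775(1 − 0.667)] = 1.4654
Items = 1.4654 × 42 ≈ 61.55 → 62

62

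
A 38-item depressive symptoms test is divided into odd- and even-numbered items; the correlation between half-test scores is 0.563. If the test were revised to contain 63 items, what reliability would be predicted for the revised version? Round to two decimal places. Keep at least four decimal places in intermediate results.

0.81

First correct the split-half correlation to full-test reliability: r_full = 2 × 0.563 / (1 + 0.563) ≈ 0.7204
Length factor from 38 to 63 items: n = 63/38 = 1.6579
r_new = n·r_full / (1 + (n − 1)·r_full) = 1.1944 / 1.4740 ≈ 0.8103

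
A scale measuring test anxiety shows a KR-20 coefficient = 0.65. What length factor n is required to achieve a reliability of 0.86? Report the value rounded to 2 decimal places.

3.31

n = 0.86 × (1 − 0.65) / [ 0.65 × (1 − 0.86) ]
n = 0.3010 / 0.0910 ≈ 3.3077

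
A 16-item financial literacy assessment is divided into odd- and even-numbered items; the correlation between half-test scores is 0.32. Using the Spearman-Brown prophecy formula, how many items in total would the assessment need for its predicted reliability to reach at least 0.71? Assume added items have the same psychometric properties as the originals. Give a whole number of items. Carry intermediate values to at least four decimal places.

Corrected full-test reliability: r_full = 2 × 0.32 / (1 + 0.32) ≈ 0.4848
Solve Spearman-Brown for n: n = 0.71(1 − 0.4848) / [0.4848(1 − 0.71)] = 2.6018
Items = 2.6018 × 16 ≈ 41.63 → 42

42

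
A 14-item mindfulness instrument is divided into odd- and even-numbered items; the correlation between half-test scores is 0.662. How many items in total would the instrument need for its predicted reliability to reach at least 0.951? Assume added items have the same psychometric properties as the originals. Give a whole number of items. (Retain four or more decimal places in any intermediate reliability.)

r_full = 2(0.662)/(1 + 0.662) = 0.7966
n = r_tgt(1 − r_full) / [r_full(1 − r_tgt)] = 0.951 × 0.2034 / (0.7966 × 0.049) ≈ 4.9556
Items = 4.9556 × 14 ≈ 69.38 → 70

70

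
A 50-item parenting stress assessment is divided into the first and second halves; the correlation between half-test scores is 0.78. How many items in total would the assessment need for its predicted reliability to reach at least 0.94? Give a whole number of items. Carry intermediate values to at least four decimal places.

r_full = 2(0.78)/(1 + 0.78) = 0.8764
Solve Spearman-Brown for n: n = 0.94(1 − 0.8764) / [0.8764(1 − 0.94)] = 2.2095
Required items = 2.2095 × 50 = 110.47, so 111 items.

111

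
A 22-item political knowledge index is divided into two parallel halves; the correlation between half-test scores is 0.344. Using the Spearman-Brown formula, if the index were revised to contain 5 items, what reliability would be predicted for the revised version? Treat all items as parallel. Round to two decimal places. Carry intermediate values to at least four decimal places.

0.19

First correct the split-half correlation to full-test reliability: r_full = 2 × 0.344 / (1 + 0.344) ≈ 0.5119
Length factor from 22 to 5 items: n = 5/22 = 0.2273
r_new = n·r_full / (1 + (n − 1)·r_full) = 0.1164 / 0.6045 ≈ 0.1926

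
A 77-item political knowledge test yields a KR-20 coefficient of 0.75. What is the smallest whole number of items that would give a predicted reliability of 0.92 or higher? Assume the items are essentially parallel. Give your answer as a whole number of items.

Spearman-Brown solved for the length factor n:
n = r_target (1 − r_old) / [ r_old (1 − r_target) ]
n = 0.92 × (1 − 0.75) / [ 0.75 × (1 − 0.92) ]
n = 0.2300 / 0.0600 ≈ 3.8333
3.8333 × 77 = 295.16 → 296 items

296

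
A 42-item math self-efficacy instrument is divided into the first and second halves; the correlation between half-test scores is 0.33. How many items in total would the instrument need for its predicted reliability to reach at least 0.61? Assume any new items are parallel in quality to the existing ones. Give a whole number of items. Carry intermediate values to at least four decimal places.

r_full = 2(0.33)/(1 + 0.33) = 0.4962
Solve Spearman-Brown for n: n = 0.61(1 − 0.4962) / [0.4962(1 − 0.61)] = 1.5881
Items = 1.5881 × 42 ≈ 66.70 → 67

67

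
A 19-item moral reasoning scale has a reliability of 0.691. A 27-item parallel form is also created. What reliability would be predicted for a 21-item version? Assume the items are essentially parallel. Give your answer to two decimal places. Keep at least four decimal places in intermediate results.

0.71

The 27-item form is not needed; work directly from the 19-item form with n = 21/19 = 1.1053.
r_{21} = n·r / (1 + (n − 1)·r) = 0.7638 / 1.0728 ≈ 0.7120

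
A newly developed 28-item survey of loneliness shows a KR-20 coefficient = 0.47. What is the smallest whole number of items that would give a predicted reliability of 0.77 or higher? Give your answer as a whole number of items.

106

Spearman-Brown solved for the length factor n:
n = r_target (1 − r_old) / [ r_old (1 − r_target) ]
n = [0.77 × 0.53] / [0.47 × 0.23]
n = 0.4081 / 0.1081 ≈ 3.7752
So the test needs 3.7752 × 28 ≈ 105.71 items; rounding up, 106.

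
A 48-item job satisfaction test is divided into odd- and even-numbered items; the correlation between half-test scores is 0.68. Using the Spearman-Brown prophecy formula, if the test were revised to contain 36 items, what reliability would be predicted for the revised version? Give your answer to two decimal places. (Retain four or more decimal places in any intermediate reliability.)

Full-test reliability from the split-half r: r_full = 2(0.68)/(1 + 0.68) = 0.8095
Length factor from 48 to 36 items: n = 36/48 = 0.7500
r_new = n·r_full / (1 + (n − 1)·r_full) = 0.6071 / 0.7976 ≈ 0.7612

0.76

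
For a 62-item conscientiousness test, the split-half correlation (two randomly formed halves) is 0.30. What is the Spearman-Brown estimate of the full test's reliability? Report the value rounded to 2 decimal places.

The full test is twice the length of either half (n = 2).
r_full = 2r_hh / (1 + r_hh) = 2 × 0.30 / (1 + 0.30)
r_full = 0.6000 / 1.3000 ≈ 0.4615

0.46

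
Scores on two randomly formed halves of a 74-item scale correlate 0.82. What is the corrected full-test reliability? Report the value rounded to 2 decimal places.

Apply the Spearman-Brown correction with n = 2:
r_full = 2r_hh / (1 + r_hh) = 2 × 0.82 / (1 + 0.82)
r_full = 1.6400 / 1.8200 ≈ 0.9011

0.90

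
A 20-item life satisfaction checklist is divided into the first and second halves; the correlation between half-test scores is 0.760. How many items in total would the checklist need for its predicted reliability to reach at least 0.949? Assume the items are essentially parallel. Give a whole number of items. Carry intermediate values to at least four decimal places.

r_full = 2(0.760)/(1 + 0.760) = 0.8636
Solve Spearman-Brown for n: n = 0.949(1 − 0.8636) / [0.8636(1 − 0.949)] = 2.9390
Required items = 2.9390 × 20 = 58.78, so 59 items.

59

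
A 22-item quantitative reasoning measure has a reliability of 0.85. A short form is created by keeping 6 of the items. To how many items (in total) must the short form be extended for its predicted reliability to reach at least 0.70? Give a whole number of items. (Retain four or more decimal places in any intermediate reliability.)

10

First, r for the 6-item form: n = 6/22 = 0.2727, so r_6 = 0.2727·0.85/(1 + (0.2727 − 1)·0.85) = 0.6071
Then solve for n' with r_old = 0.6071, r_target = 0.70: n' = 0.70(1 − 0.6071)/[0.6071(1 − 0.70)] = 1.5101
Items = 1.5101 × 6 ≈ 9.06 → 10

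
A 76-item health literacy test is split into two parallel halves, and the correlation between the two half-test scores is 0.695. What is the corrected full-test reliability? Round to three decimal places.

0.820

Each half is half the length of the full test, so the full test is n = 2 times a half.
r_full = 2(0.695) / (1 + 0.695)
       = 1.3900 / 1.6950 = 0.8201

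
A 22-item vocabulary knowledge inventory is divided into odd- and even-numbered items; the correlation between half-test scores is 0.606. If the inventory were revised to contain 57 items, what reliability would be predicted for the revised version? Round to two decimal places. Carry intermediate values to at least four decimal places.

Spearman-Brown correction (n = 2): r_full = 2·0.606/(1 + 0.606) = 0.7547
Then adjust to 57 items: n = 57/22 = 2.5909
r_new = n·r_full / (1 + (n − 1)·r_full) = 1.9554 / 2.2007 ≈ 0.8885

0.89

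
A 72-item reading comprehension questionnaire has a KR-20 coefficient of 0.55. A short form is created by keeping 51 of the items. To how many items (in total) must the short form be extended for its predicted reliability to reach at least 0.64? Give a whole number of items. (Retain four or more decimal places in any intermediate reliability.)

105

First, r for the 51-item form: n = 51/72 = 0.7083, so r_51 = 0.7083·0.55/(1 + (0.7083 − 1)·0.55) = 0.4640
Then solve for n' with r_old = 0.4640, r_target = 0.64: n' = 0.64(1 − 0.4640)/[0.4640(1 − 0.64)] = 2.0536
Items = 2.0536 × 51 ≈ 104.73 → 105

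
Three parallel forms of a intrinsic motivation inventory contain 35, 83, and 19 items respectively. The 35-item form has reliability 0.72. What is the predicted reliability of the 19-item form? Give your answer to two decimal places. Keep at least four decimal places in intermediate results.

0.58

The 83-item form is not needed; work directly from the 35-item form with n = 19/35 = 0.5429.
r_{19} = n·r / (1 + (n − 1)·r) = 0.3909 / 0.6709 ≈ 0.5827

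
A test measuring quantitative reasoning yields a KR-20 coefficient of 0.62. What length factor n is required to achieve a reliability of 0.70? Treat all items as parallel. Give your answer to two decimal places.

n = 0.70 × (1 − 0.62) / [ 0.62 × (1 − 0.70) ]
  = 0.2660 / 0.1860 = 1.4301

1.43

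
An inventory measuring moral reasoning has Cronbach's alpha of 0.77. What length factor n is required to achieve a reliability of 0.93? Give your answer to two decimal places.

n = 0.93(1 − 0.77) / [0.77(1 − 0.93)]
  = 0.2139 / 0.0539 = 3.9685

3.97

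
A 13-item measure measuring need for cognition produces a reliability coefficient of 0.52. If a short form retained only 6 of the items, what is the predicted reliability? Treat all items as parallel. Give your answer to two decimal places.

n = 6/13 = 0.4615
r_new = (0.4615 × 0.52) / (1 + (0.4615 − 1) × 0.52)
     = 0.2400 / 0.7200 = 0.3333

0.33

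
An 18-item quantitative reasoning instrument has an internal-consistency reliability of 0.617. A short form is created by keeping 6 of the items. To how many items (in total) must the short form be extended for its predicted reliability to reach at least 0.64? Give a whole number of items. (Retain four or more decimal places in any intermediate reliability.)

20

Short-form reliability: n = 6/18 = 0.3333; r_6 = n·r/(1+(n−1)r) ≈ 0.3494
Then solve for n' with r_old = 0.3494, r_target = 0.64: n' = 0.64(1 − 0.3494)/[0.3494(1 − 0.64)] = 3.3103
Total items = 3.3103 × 6 = 19.86, rounded up to 20.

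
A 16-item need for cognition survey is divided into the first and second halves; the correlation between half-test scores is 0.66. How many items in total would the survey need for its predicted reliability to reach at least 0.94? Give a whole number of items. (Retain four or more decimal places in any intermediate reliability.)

r_full = 2(0.66)/(1 + 0.66) = 0.7952
n = r_tgt(1 − r_full) / [r_full(1 − r_tgt)] = 0.94 × 0.2048 / (0.7952 × 0.06) ≈ 4.0349
Required items = 4.0349 × 16 = 64.56, so 65 items.

65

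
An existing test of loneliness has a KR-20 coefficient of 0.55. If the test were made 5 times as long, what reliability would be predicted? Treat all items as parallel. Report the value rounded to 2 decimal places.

0.86

r_new = 5·0.55 / [1 + (5 − 1)·0.55]
r_new = 2.7500 / 3.2000 ≈ 0.8594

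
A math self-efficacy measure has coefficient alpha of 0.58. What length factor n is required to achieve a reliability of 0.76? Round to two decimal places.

n = 0.76 × (1 − 0.58) / [ 0.58 × (1 − 0.76) ]
  = 0.3192 / 0.1392 = 2.2931

2.29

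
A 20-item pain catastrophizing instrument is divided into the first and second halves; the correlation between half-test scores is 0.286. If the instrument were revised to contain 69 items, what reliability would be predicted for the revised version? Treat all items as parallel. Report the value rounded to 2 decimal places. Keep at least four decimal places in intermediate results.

0.73

First correct the split-half correlation to full-test reliability: r_full = 2 × 0.286 / (1 + 0.286) ≈ 0.4448
Length factor from 20 to 69 items: n = 69/20 = 3.4500
r_new = n·r_full / (1 + (n − 1)·r_full) = 1.5346 / 2.0898 ≈ 0.7343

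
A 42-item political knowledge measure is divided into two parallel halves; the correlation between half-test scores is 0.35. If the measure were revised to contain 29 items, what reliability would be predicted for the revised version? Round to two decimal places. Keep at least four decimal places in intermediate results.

0.43

First correct the split-half correlation to full-test reliability: r_full = 2 × 0.35 / (1 + 0.35) ≈ 0.5185
Length factor from 42 to 29 items: n = 29/42 = 0.6905
r_new = n·r_full / (1 + (n − 1)·r_full) = 0.3580 / 0.8395 ≈ 0.4264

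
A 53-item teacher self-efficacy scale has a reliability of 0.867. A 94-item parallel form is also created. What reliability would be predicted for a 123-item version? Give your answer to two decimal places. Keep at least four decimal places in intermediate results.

The 94-item form is not needed; work directly from the 53-item form with n = 123/53 = 2.3208.
r_{123} = n·r / (1 + (n − 1)·r) = 2.0121 / 2.1451 ≈ 0.9380

0.94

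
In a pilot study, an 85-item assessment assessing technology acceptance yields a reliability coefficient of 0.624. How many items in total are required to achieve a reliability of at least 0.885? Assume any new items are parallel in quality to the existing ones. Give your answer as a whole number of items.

395

Rearranging the Spearman-Brown formula for n,
n = r*(1 − r) / [ r (1 − r*) ]
n = [0.885 × 0.376] / [0.624 × 0.115]
  = 0.332760 / 0.071760 = 4.6371
Items needed = n × 85 = 4.6371 × 85 ≈ 394.15 → round up to 395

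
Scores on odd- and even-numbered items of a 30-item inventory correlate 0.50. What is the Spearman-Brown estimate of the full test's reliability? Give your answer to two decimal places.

The full test is twice the length of either half (n = 2).
r_full = 2(0.50) / (1 + 0.50)
r_full = 1.0000 / 1.5000 ≈ 0.6667

0.67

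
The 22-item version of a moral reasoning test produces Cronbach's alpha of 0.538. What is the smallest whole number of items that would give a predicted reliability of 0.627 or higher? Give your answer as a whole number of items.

32

Rearranging the Spearman-Brown formula for n,
n = r*(1 − r) / [ r (1 − r*) ]
n = 0.627 × (1 − 0.538) / [ 0.538 × (1 − 0.627) ]
n = 0.289674 / 0.200674 ≈ 1.4435
Items needed = n × 22 = 1.4435 × 22 ≈ 31.76 → round up to 32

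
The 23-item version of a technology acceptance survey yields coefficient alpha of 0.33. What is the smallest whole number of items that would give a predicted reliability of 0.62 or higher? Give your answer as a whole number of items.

Rearranging the Spearman-Brown formula for n,
n = r*(1 − r) / [ r (1 − r*) ]
n = [0.62 × 0.67] / [0.33 × 0.38]
  = 0.4154 / 0.1254 = 3.3126
So the test needs 3.3126 × 23 ≈ 76.19 items; rounding up, 77.

77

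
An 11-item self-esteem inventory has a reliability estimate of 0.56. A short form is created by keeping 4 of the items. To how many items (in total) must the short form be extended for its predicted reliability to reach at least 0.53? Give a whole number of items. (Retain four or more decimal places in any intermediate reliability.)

Short-form reliability: n = 4/11 = 0.3636; r_4 = n·r/(1+(n−1)r) ≈ 0.3164
Then solve for n' with r_old = 0.3164, r_target = 0.53: n' = 0.53(1 − 0.3164)/[0.3164(1 − 0.53)] = 2.4364
Items = 2.4364 × 4 ≈ 9.75 → 10

10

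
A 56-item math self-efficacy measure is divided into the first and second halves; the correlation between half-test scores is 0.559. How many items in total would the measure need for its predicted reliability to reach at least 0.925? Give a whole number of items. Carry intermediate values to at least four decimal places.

273

Corrected full-test reliability: r_full = 2 × 0.559 / (1 + 0.559) ≈ 0.7171
Solve Spearman-Brown for n: n = 0.925(1 − 0.7171) / [0.7171(1 − 0.925)] = 4.8656
Items = 4.8656 × 56 ≈ 272.47 → 273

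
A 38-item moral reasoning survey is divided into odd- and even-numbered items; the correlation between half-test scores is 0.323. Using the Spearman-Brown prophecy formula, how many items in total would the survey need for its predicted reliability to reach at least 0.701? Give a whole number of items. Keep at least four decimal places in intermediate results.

94

Corrected full-test reliability: r_full = 2 × 0.323 / (1 + 0.323) ≈ 0.4883
Solve Spearman-Brown for n: n = 0.701(1 − 0.4883) / [0.4883(1 − 0.701)] = 2.4568
Items = 2.4568 × 38 ≈ 93.36 → 94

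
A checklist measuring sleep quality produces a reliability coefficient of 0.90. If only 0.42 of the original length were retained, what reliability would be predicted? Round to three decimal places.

0.791

By Spearman-Brown, r_new = n r / (1 + (n − 1) r).
r_new = (0.42 × 0.90) / (1 + (0.42 − 1) × 0.90)
r_new = 0.3780 / 0.4780 ≈ 0.7908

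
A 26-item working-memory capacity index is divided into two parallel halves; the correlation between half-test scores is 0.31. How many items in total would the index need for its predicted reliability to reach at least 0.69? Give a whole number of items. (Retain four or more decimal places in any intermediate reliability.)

65

Corrected full-test reliability: r_full = 2 × 0.31 / (1 + 0.31) ≈ 0.4733
Solve Spearman-Brown for n: n = 0.69(1 − 0.4733) / [0.4733(1 − 0.69)] = 2.4769
Items = 2.4769 × 26 ≈ 64.40 → 65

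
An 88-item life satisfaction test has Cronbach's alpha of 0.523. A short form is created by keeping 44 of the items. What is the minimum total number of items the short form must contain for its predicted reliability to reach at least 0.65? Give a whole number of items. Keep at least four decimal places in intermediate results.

150

Short-form reliability: n = 44/88 = 0.5000; r_44 = n·r/(1+(n−1)r) ≈ 0.3541
Length factor from the short form to reach 0.65: n' = 0.65(1 − 0.3541) / [0.3541(1 − 0.65)] ≈ 3.3875
Items = 3.3875 × 44 ≈ 149.05 → 150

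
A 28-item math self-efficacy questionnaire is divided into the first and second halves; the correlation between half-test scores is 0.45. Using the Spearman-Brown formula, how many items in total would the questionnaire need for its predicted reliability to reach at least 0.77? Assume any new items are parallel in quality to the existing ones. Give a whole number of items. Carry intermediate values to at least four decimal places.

r_full = 2(0.45)/(1 + 0.45) = 0.6207
Solve Spearman-Brown for n: n = 0.77(1 − 0.6207) / [0.6207(1 − 0.77)] = 2.0458
Items = 2.0458 × 28 ≈ 57.28 → 58

58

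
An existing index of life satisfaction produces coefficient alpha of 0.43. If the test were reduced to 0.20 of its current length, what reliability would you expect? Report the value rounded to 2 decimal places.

r_new = (0.2 × 0.43) / (1 + (0.2 − 1) × 0.43)
     = 0.0860 / 0.6560 = 0.1311

0.13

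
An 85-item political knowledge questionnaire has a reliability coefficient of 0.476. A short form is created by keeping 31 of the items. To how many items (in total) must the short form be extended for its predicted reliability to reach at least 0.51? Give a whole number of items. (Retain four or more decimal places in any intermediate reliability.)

Short-form reliability: n = 31/85 = 0.3647; r_31 = n·r/(1+(n−1)r) ≈ 0.2489
Then solve for n' with r_old = 0.2489, r_target = 0.51: n' = 0.51(1 − 0.2489)/[0.2489(1 − 0.51)] = 3.1408
Items = 3.1408 × 31 ≈ 97.36 → 98

98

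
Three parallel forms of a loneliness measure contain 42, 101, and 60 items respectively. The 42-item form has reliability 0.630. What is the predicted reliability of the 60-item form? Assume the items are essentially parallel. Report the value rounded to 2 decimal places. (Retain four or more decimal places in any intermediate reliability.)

0.71

The 101-item form is not needed; work directly from the 42-item form with n = 60/42 = 1.4286.
r_{60} = n·r / (1 + (n − 1)·r) = 0.9000 / 1.2700 ≈ 0.7087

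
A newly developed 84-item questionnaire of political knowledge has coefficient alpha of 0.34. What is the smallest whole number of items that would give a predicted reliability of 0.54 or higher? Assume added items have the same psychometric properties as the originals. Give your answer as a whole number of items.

192

Spearman-Brown solved for the length factor n:
n = r*(1 − r) / [ r (1 − r*) ]
n = [0.54 × 0.66] / [0.34 × 0.46]
n = 0.3564 / 0.1564 ≈ 2.2788
Items needed = n × 84 = 2.2788 × 84 ≈ 191.42 → round up to 192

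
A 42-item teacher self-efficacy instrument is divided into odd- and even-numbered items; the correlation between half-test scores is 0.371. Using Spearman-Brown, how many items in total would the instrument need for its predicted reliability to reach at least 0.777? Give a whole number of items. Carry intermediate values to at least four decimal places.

125

Corrected full-test reliability: r_full = 2 × 0.371 / (1 + 0.371) ≈ 0.5412
n = r_tgt(1 − r_full) / [r_full(1 − r_tgt)] = 0.777 × 0.4588 / (0.5412 × 0.223) ≈ 2.9538
Items = 2.9538 × 42 ≈ 124.06 → 125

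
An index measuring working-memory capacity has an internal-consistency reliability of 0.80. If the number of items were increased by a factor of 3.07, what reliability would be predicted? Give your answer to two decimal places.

By Spearman-Brown, r_new = n r / (1 + (n − 1) r).
r_new = (3.07 × 0.80) / (1 + (3.07 − 1) × 0.80)
r_new = 2.4560 / 2.6560 ≈ 0.9247

0.92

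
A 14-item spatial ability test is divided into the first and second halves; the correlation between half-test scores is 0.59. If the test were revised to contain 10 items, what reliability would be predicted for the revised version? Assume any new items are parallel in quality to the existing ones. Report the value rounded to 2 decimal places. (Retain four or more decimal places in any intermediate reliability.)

Full-test reliability from the split-half r: r_full = 2(0.59)/(1 + 0.59) = 0.7421
Length factor from 14 to 10 items: n = 10/14 = 0.7143
r_new = n·r_full / (1 + (n − 1)·r_full) = 0.5301 / 0.7880 ≈ 0.6727

0.67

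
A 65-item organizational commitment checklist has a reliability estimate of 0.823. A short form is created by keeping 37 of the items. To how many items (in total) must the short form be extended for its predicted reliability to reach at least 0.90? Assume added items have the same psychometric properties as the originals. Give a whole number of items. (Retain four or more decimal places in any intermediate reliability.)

126

First, r for the 37-item form: n = 37/65 = 0.5692, so r_37 = 0.5692·0.823/(1 + (0.5692 − 1)·0.823) = 0.7258
Length factor from the short form to reach 0.90: n' = 0.90(1 − 0.7258) / [0.7258(1 − 0.90)] ≈ 3.4001
Total items = 3.4001 × 37 = 125.80, rounded up to 126.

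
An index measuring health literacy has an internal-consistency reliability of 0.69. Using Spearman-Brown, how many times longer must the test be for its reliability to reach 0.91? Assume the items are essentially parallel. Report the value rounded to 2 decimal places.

Rearranging the Spearman-Brown formula for n,
n = r_target (1 − r_old) / [ r_old (1 − r_target) ]
n = [0.91 × 0.31] / [0.69 × 0.09]
n = 0.2821 / 0.0621 ≈ 4.5427

4.54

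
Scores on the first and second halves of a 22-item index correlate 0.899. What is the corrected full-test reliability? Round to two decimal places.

0.95

Each half is half the length of the full test, so the full test is n = 2 times a half.
r_full = 2(0.899) / (1 + 0.899)
r_full = 1.7980 / 1.8990 ≈ 0.9468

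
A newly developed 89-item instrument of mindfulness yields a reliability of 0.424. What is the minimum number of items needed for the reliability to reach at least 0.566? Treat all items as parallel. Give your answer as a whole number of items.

158

Rearranging the Spearman-Brown formula for n,
n = r*(1 − r) / [ r (1 − r*) ]
n = 0.566(1 − 0.424) / [0.424(1 − 0.566)]
n = 0.326016 / 0.184016 ≈ 1.7717
So the test needs 1.7717 × 89 ≈ 157.68 items; rounding up, 158.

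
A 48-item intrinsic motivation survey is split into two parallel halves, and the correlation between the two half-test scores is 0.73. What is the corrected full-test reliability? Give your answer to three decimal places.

0.844

r_full = 2(0.73) / (1 + 0.73)
       = 1.4600 / 1.7300 = 0.8439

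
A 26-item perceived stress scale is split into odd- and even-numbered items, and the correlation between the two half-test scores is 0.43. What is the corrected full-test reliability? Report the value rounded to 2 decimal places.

r_full = 2(0.43) / (1 + 0.43)
       = 0.8600 / 1.4300 = 0.6014

0.60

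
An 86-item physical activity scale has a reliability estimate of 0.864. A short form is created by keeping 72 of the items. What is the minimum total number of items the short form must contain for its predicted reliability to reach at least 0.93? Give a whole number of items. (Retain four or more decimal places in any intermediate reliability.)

180

First, r for the 72-item form: n = 72/86 = 0.8372, so r_72 = 0.8372·0.864/(1 + (0.8372 − 1)·0.864) = 0.8417
Length factor from the short form to reach 0.93: n' = 0.93(1 − 0.8417) / [0.8417(1 − 0.93)] ≈ 2.4987
Total items = 2.4987 × 72 = 179.91, rounded up to 180.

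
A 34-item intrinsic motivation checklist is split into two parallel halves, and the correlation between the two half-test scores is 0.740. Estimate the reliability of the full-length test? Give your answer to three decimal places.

Each half is half the length of the full test, so the full test is n = 2 times a half.
r_full = 2r_hh / (1 + r_hh) = 2 × 0.740 / (1 + 0.740)
r_full = 1.4800 / 1.7400 ≈ 0.8506

0.851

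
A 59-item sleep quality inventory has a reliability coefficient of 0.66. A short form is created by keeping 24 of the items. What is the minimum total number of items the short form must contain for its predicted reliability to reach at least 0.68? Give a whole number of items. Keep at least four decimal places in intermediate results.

First, r for the 24-item form: n = 24/59 = 0.4068, so r_24 = 0.4068·0.66/(1 + (0.4068 − 1)·0.66) = 0.4412
Then solve for n' with r_old = 0.4412, r_target = 0.68: n' = 0.68(1 − 0.4412)/[0.4412(1 − 0.68)] = 2.6914
Total items = 2.6914 × 24 = 64.59, rounded up to 65.

65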